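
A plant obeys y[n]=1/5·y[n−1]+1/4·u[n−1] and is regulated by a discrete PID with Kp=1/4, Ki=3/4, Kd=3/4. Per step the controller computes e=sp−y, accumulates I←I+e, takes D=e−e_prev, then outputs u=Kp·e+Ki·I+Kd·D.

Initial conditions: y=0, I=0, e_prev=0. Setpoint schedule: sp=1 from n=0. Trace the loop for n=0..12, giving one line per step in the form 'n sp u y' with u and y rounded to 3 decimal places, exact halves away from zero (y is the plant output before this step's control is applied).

(exact arithmetic carried between steps; '≈' marks a value shown rounded to 6 d.p. or computed from one; I and e_prev carry over from the previous line; the table rounds u and y to 3 d.p., halves away from zero)
n=0: y=0, sp=1, e=sp−y=1; I=1, D=e−e_prev=1; u=1/4·1+3/4·1+3/4·1=1.75; next y=1/5·0+1/4·1.75=0.4375
n=1: y=0.4375, sp=1, e=sp−y=0.5625; I=1.5625, D=e−e_prev=-0.4375; u=1/4·0.5625+3/4·1.5625+3/4·(-0.4375)=0.984375; next y=1/5·0.4375+1/4·0.984375≈0.333594
n=2: y≈0.333594, sp=1, e=sp−y≈0.666406; I≈2.228906, D=e−e_prev≈0.103906; u=1/4·0.666406+3/4·2.228906+3/4·0.103906≈1.916211; next y=1/5·0.333594+1/4·1.916211≈0.545771
n=3: y≈0.545771, sp=1, e=sp−y≈0.454229; I≈2.683135, D=e−e_prev≈-0.212178; u=1/4·0.454229+3/4·2.683135+3/4·(-0.212178)≈1.966775; next y=1/5·0.545771+1/4·1.966775≈0.600848
n=4: y≈0.600848, sp=1, e=sp−y≈0.399152; I≈3.082287, D=e−e_prev≈-0.055077; u=1/4·0.399152+3/4·3.082287+3/4·(-0.055077)≈2.370196; next y=1/5·0.600848+1/4·2.370196≈0.712719
n=5: y≈0.712719, sp=1, e=sp−y≈0.287281; I≈3.369568, D=e−e_prev≈-0.111870; u=1/4·0.287281+3/4·3.369568+3/4·(-0.111870)≈2.515094; next y=1/5·0.712719+1/4·2.515094≈0.771317
n=6: y≈0.771317, sp=1, e=sp−y≈0.228683; I≈3.598251, D=e−e_prev≈-0.058599; u=1/4·0.228683+3/4·3.598251+3/4·(-0.058599)≈2.711910; next y=1/5·0.771317+1/4·2.711910≈0.832241
n=7: y≈0.832241, sp=1, e=sp−y≈0.167759; I≈3.766010, D=e−e_prev≈-0.060924; u=1/4·0.167759+3/4·3.766010+3/4·(-0.060924)≈2.820755; next y=1/5·0.832241+1/4·2.820755≈0.871637
n=8: y≈0.871637, sp=1, e=sp−y≈0.128363; I≈3.894373, D=e−e_prev≈-0.039396; u=1/4·0.128363+3/4·3.894373+3/4·(-0.039396)≈2.923324; next y=1/5·0.871637+1/4·2.923324≈0.905158
n=9: y≈0.905158, sp=1, e=sp−y≈0.094842; I≈3.989215, D=e−e_prev≈-0.033522; u=1/4·0.094842+3/4·3.989215+3/4·(-0.033522)≈2.990481; next y=1/5·0.905158+1/4·2.990481≈0.928652
n=10: y≈0.928652, sp=1, e=sp−y≈0.071348; I≈4.060563, D=e−e_prev≈-0.023493; u=1/4·0.071348+3/4·4.060563+3/4·(-0.023493)≈3.045639; next y=1/5·0.928652+1/4·3.045639≈0.947140
n=11: y≈0.947140, sp=1, e=sp−y≈0.052860; I≈4.113423, D=e−e_prev≈-0.018488; u=1/4·0.052860+3/4·4.113423+3/4·(-0.018488)≈3.084416; next y=1/5·0.947140+1/4·3.084416≈0.960532
n=12: y≈0.960532, sp=1, e=sp−y≈0.039468; I≈4.152891, D=e−e_prev≈-0.013392; u=1/4·0.039468+3/4·4.152891+3/4·(-0.013392)≈3.114491; next y=1/5·0.960532+1/4·3.114491≈0.970729

0 1 1.750 0.000
1 1 0.984 0.438
2 1 1.916 0.334
3 1 1.967 0.546
4 1 2.370 0.601
5 1 2.515 0.713
6 1 2.712 0.771
7 1 2.821 0.832
8 1 2.923 0.872
9 1 2.990 0.905
10 1 3.046 0.929
11 1 3.084 0.947
12 1 3.114 0.961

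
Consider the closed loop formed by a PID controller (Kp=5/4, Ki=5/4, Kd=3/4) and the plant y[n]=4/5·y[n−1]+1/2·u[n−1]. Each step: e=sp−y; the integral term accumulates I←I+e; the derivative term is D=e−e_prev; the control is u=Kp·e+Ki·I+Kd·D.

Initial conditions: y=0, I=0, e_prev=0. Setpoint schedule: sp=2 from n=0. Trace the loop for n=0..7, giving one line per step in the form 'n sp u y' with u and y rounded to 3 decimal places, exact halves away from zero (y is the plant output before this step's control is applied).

(exact arithmetic carried between steps; '≈' marks a value shown rounded to 6 d.p. or computed from one; I and e_prev carry over from the previous line; the table rounds u and y to 3 d.p., halves away from zero)
n=0: y=0, sp=2, e=sp−y=2; I=2, D=e−e_prev=2; u=5/4·2+5/4·2+3/4·2=6.5; next y=4/5·0+1/2·6.5=3.25
n=1: y=3.25, sp=2, e=sp−y=-1.25; I=0.75, D=e−e_prev=-3.25; u=5/4·(-1.25)+5/4·0.75+3/4·(-3.25)=-3.0625; next y=4/5·3.25+1/2·(-3.0625)=1.06875
n=2: y=1.06875, sp=2, e=sp−y=0.93125; I=1.68125, D=e−e_prev=2.18125; u=5/4·0.93125+5/4·1.68125+3/4·2.18125≈4.901563; next y=4/5·1.06875+1/2·4.901563≈3.305781
n=3: y≈3.305781, sp=2, e=sp−y≈-1.305781; I≈0.375469, D=e−e_prev≈-2.237031; u=5/4·(-1.305781)+5/4·0.375469+3/4·(-2.237031)≈-2.840664; next y=4/5·3.305781+1/2·(-2.840664)≈1.224293
n=4: y≈1.224293, sp=2, e=sp−y≈0.775707; I≈1.151176, D=e−e_prev≈2.081488; u=5/4·0.775707+5/4·1.151176+3/4·2.081488≈3.969720; next y=4/5·1.224293+1/2·3.969720≈2.964294
n=5: y≈2.964294, sp=2, e=sp−y≈-0.964294; I≈0.186882, D=e−e_prev≈-1.740001; u=5/4·(-0.964294)+5/4·0.186882+3/4·(-1.740001)≈-2.276767; next y=4/5·2.964294+1/2·(-2.276767)≈1.233052
n=6: y≈1.233052, sp=2, e=sp−y≈0.766948; I≈0.953830, D=e−e_prev≈1.731242; u=5/4·0.766948+5/4·0.953830+3/4·1.731242≈3.449404; next y=4/5·1.233052+1/2·3.449404≈2.711143
n=7: y≈2.711143, sp=2, e=sp−y≈-0.711143; I≈0.242686, D=e−e_prev≈-1.478091; u=5/4·(-0.711143)+5/4·0.242686+3/4·(-1.478091)≈-1.694140; next y=4/5·2.711143+1/2·(-1.694140)≈1.321845

0 2 6.500 0.000
1 2 -3.063 3.250
2 2 4.902 1.069
3 2 -2.841 3.306
4 2 3.970 1.224
5 2 -2.277 2.964
6 2 3.449 1.233
7 2 -1.694 2.711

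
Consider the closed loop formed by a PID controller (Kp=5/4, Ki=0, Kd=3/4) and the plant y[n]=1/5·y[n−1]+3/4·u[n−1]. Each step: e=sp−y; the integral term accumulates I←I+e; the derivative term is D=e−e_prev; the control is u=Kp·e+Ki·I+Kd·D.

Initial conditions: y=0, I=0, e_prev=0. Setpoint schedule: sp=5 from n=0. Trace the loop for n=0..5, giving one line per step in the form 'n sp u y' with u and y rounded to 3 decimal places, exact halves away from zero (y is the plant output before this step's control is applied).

0 5 10.000 0.000
1 5 -8.750 7.500
2 5 22.000 -5.063
3 5 -28.522 15.488
4 5 54.453 -18.294
5 5 -81.833 37.181

(exact arithmetic carried between steps; '≈' marks a value shown rounded to 6 d.p. or computed from one; I and e_prev carry over from the previous line; the table rounds u and y to 3 d.p., halves away from zero)
n=0: y=0, sp=5, e=sp−y=5; I=5, D=e−e_prev=5; u=5/4·5+0·5+3/4·5=10; next y=1/5·0+3/4·10=7.5
n=1: y=7.5, sp=5, e=sp−y=-2.5; I=2.5, D=e−e_prev=-7.5; u=5/4·(-2.5)+0·2.5+3/4·(-7.5)=-8.75; next y=1/5·7.5+3/4·(-8.75)=-5.0625
n=2: y=-5.0625, sp=5, e=sp−y=10.0625; I=12.5625, D=e−e_prev=12.5625; u=5/4·10.0625+0·12.5625+3/4·12.5625=22; next y=1/5·(-5.0625)+3/4·22=15.4875
n=3: y=15.4875, sp=5, e=sp−y=-10.4875; I=2.075, D=e−e_prev=-20.55; u=5/4·(-10.4875)+0·2.075+3/4·(-20.55)=-28.521875; next y=1/5·15.4875+3/4·(-28.521875)≈-18.293906
n=4: y≈-18.293906, sp=5, e=sp−y≈23.293906; I≈25.368906, D=e−e_prev≈33.781406; u=5/4·23.293906+0·25.368906+3/4·33.781406≈54.453438; next y=1/5·(-18.293906)+3/4·54.453438≈37.181297
n=5: y≈37.181297, sp=5, e=sp−y≈-32.181297; I≈-6.812391, D=e−e_prev≈-55.475203; u=5/4·(-32.181297)+0·(-6.812391)+3/4·(-55.475203)≈-81.833023; next y=1/5·37.181297+3/4·(-81.833023)≈-53.938508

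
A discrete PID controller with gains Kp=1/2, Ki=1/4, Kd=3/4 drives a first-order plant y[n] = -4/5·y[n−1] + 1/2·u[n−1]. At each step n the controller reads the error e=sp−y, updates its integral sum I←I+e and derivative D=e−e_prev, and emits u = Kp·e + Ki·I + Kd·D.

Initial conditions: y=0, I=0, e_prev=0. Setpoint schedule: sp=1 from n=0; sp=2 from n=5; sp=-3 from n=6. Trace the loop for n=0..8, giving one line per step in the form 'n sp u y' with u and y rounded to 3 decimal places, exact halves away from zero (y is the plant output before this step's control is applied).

0 1 1.500 0.000
1 1 -0.125 0.750
2 1 2.619 -0.663
3 1 -1.778 1.839
4 1 6.188 -2.360
5 2 -5.636 4.983
6 -3 8.555 -6.804
7 -3 -20.370 9.721
8 -3 30.367 -17.962

(exact arithmetic carried between steps; '≈' marks a value shown rounded to 6 d.p. or computed from one; I and e_prev carry over from the previous line; the table rounds u and y to 3 d.p., halves away from zero)
n=0: y=0, sp=1, e=sp−y=1; I=1, D=e−e_prev=1; u=1/2·1+1/4·1+3/4·1=1.5; next y=-4/5·0+1/2·1.5=0.75
n=1: y=0.75, sp=1, e=sp−y=0.25; I=1.25, D=e−e_prev=-0.75; u=1/2·0.25+1/4·1.25+3/4·(-0.75)=-0.125; next y=-4/5·0.75+1/2·(-0.125)=-0.6625
n=2: y=-0.6625, sp=1, e=sp−y=1.6625; I=2.9125, D=e−e_prev=1.4125; u=1/2·1.6625+1/4·2.9125+3/4·1.4125=2.61875; next y=-4/5·(-0.6625)+1/2·2.61875=1.839375
n=3: y=1.839375, sp=1, e=sp−y=-0.839375; I=2.073125, D=e−e_prev=-2.501875; u=1/2·(-0.839375)+1/4·2.073125+3/4·(-2.501875)≈-1.777813; next y=-4/5·1.839375+1/2·(-1.777813)≈-2.360406
n=4: y≈-2.360406, sp=1, e=sp−y≈3.360406; I≈5.433531, D=e−e_prev≈4.199781; u=1/2·3.360406+1/4·5.433531+3/4·4.199781≈6.188422; next y=-4/5·(-2.360406)+1/2·6.188422≈4.982536
n=5: y≈4.982536, sp=2, e=sp−y≈-2.982536; I≈2.450995, D=e−e_prev≈-6.342942; u=1/2·(-2.982536)+1/4·2.450995+3/4·(-6.342942)≈-5.635726; next y=-4/5·4.982536+1/2·(-5.635726)≈-6.803892
n=6: y≈-6.803892, sp=-3, e=sp−y≈3.803892; I≈6.254887, D=e−e_prev≈6.786428; u=1/2·3.803892+1/4·6.254887+3/4·6.786428≈8.555488; next y=-4/5·(-6.803892)+1/2·8.555488≈9.720857
n=7: y≈9.720857, sp=-3, e=sp−y≈-12.720857; I≈-6.465970, D=e−e_prev≈-16.524749; u=1/2·(-12.720857)+1/4·(-6.465970)+3/4·(-16.524749)≈-20.370483; next y=-4/5·9.720857+1/2·(-20.370483)≈-17.961928
n=8: y≈-17.961928, sp=-3, e=sp−y≈14.961928; I≈8.495957, D=e−e_prev≈27.682785; u=1/2·14.961928+1/4·8.495957+3/4·27.682785≈30.367042; next y=-4/5·(-17.961928)+1/2·30.367042≈29.553063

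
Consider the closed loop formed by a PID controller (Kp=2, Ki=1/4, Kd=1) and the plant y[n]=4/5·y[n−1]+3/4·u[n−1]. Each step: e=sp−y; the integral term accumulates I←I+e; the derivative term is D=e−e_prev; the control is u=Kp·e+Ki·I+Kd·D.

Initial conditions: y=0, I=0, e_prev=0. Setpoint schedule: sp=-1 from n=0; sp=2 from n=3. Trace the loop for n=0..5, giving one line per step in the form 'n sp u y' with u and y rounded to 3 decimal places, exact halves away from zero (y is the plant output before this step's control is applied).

0 -1 -3.250 0.000
1 -1 5.422 -2.438
2 -1 -11.456 2.116
3 2 31.369 -6.899
4 2 -59.368 18.007
5 2 117.952 -30.120

(exact arithmetic carried between steps; '≈' marks a value shown rounded to 6 d.p. or computed from one; I and e_prev carry over from the previous line; the table rounds u and y to 3 d.p., halves away from zero)
n=0: y=0, sp=-1, e=sp−y=-1; I=-1, D=e−e_prev=-1; u=2·(-1)+1/4·(-1)+1·(-1)=-3.25; next y=4/5·0+3/4·(-3.25)=-2.4375
n=1: y=-2.4375, sp=-1, e=sp−y=1.4375; I=0.4375, D=e−e_prev=2.4375; u=2·1.4375+1/4·0.4375+1·2.4375=5.421875; next y=4/5·(-2.4375)+3/4·5.421875≈2.116406
n=2: y≈2.116406, sp=-1, e=sp−y≈-3.116406; I≈-2.678906, D=e−e_prev≈-4.553906; u=2·(-3.116406)+1/4·(-2.678906)+1·(-4.553906)≈-11.456445; next y=4/5·2.116406+3/4·(-11.456445)≈-6.899209
n=3: y≈-6.899209, sp=2, e=sp−y≈8.899209; I≈6.220303, D=e−e_prev≈12.015615; u=2·8.899209+1/4·6.220303+1·12.015615≈31.369109; next y=4/5·(-6.899209)+3/4·31.369109≈18.007464
n=4: y≈18.007464, sp=2, e=sp−y≈-16.007464; I≈-9.787162, D=e−e_prev≈-24.906673; u=2·(-16.007464)+1/4·(-9.787162)+1·(-24.906673)≈-59.368393; next y=4/5·18.007464+3/4·(-59.368393)≈-30.120323
n=5: y≈-30.120323, sp=2, e=sp−y≈32.120323; I≈22.333161, D=e−e_prev≈48.127788; u=2·32.120323+1/4·22.333161+1·48.127788≈117.951724; next y=4/5·(-30.120323)+3/4·117.951724≈64.367535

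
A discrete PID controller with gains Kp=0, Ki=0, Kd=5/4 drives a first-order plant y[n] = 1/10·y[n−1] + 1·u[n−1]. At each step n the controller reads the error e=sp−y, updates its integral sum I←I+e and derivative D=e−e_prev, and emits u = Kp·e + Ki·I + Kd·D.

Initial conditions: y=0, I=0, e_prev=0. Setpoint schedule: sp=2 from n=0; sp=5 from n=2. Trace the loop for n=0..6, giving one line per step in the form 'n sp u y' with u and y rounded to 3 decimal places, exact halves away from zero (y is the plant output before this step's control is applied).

(exact arithmetic carried between steps; '≈' marks a value shown rounded to 6 d.p. or computed from one; I and e_prev carry over from the previous line; the table rounds u and y to 3 d.p., halves away from zero)
n=0: y=0, sp=2, e=sp−y=2; I=2, D=e−e_prev=2; u=0·2+0·2+5/4·2=2.5; next y=1/10·0+1·2.5=2.5
n=1: y=2.5, sp=2, e=sp−y=-0.5; I=1.5, D=e−e_prev=-2.5; u=0·(-0.5)+0·1.5+5/4·(-2.5)=-3.125; next y=1/10·2.5+1·(-3.125)=-2.875
n=2: y=-2.875, sp=5, e=sp−y=7.875; I=9.375, D=e−e_prev=8.375; u=0·7.875+0·9.375+5/4·8.375=10.46875; next y=1/10·(-2.875)+1·10.46875=10.18125
n=3: y=10.18125, sp=5, e=sp−y=-5.18125; I=4.19375, D=e−e_prev=-13.05625; u=0·(-5.18125)+0·4.19375+5/4·(-13.05625)≈-16.320313; next y=1/10·10.18125+1·(-16.320313)≈-15.302188
n=4: y≈-15.302188, sp=5, e=sp−y≈20.302188; I≈24.495938, D=e−e_prev≈25.483438; u=0·20.302188+0·24.495938+5/4·25.483438≈31.854297; next y=1/10·(-15.302188)+1·31.854297≈30.324078
n=5: y≈30.324078, sp=5, e=sp−y≈-25.324078; I≈-0.828141, D=e−e_prev≈-45.626266; u=0·(-25.324078)+0·(-0.828141)+5/4·(-45.626266)≈-57.032832; next y=1/10·30.324078+1·(-57.032832)≈-54.000424
n=6: y≈-54.000424, sp=5, e=sp−y≈59.000424; I≈58.172284, D=e−e_prev≈84.324502; u=0·59.000424+0·58.172284+5/4·84.324502≈105.405628; next y=1/10·(-54.000424)+1·105.405628≈100.005586

0 2 2.500 0.000
1 2 -3.125 2.500
2 5 10.469 -2.875
3 5 -16.320 10.181
4 5 31.854 -15.302
5 5 -57.033 30.324
6 5 105.406 -54.000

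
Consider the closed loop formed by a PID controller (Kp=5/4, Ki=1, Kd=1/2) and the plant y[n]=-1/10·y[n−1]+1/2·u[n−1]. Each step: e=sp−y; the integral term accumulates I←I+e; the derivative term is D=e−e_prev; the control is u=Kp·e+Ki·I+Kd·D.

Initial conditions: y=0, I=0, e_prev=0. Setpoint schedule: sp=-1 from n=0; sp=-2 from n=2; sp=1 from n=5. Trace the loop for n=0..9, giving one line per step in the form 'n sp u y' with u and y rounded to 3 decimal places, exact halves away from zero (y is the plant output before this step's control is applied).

(exact arithmetic carried between steps; '≈' marks a value shown rounded to 6 d.p. or computed from one; I and e_prev carry over from the previous line; the table rounds u and y to 3 d.p., halves away from zero)
n=0: y=0, sp=-1, e=sp−y=-1; I=-1, D=e−e_prev=-1; u=5/4·(-1)+1·(-1)+1/2·(-1)=-2.75; next y=-1/10·0+1/2·(-2.75)=-1.375
n=1: y=-1.375, sp=-1, e=sp−y=0.375; I=-0.625, D=e−e_prev=1.375; u=5/4·0.375+1·(-0.625)+1/2·1.375=0.53125; next y=-1/10·(-1.375)+1/2·0.53125=0.403125
n=2: y=0.403125, sp=-2, e=sp−y=-2.403125; I=-3.028125, D=e−e_prev=-2.778125; u=5/4·(-2.403125)+1·(-3.028125)+1/2·(-2.778125)≈-7.421094; next y=-1/10·0.403125+1/2·(-7.421094)≈-3.750859
n=3: y≈-3.750859, sp=-2, e=sp−y≈1.750859; I≈-1.277266, D=e−e_prev≈4.153984; u=5/4·1.750859+1·(-1.277266)+1/2·4.153984≈2.988301; next y=-1/10·(-3.750859)+1/2·2.988301≈1.869236
n=4: y≈1.869236, sp=-2, e=sp−y≈-3.869236; I≈-5.146502, D=e−e_prev≈-5.620096; u=5/4·(-3.869236)+1·(-5.146502)+1/2·(-5.620096)≈-12.793095; next y=-1/10·1.869236+1/2·(-12.793095)≈-6.583471
n=5: y≈-6.583471, sp=1, e=sp−y≈7.583471; I≈2.436969, D=e−e_prev≈11.452708; u=5/4·7.583471+1·2.436969+1/2·11.452708≈17.642662; next y=-1/10·(-6.583471)+1/2·17.642662≈9.479678
n=6: y≈9.479678, sp=1, e=sp−y≈-8.479678; I≈-6.042709, D=e−e_prev≈-16.063149; u=5/4·(-8.479678)+1·(-6.042709)+1/2·(-16.063149)≈-24.673881; next y=-1/10·9.479678+1/2·(-24.673881)≈-13.284908
n=7: y≈-13.284908, sp=1, e=sp−y≈14.284908; I≈8.242200, D=e−e_prev≈22.764587; u=5/4·14.284908+1·8.242200+1/2·22.764587≈37.480629; next y=-1/10·(-13.284908)+1/2·37.480629≈20.068805
n=8: y≈20.068805, sp=1, e=sp−y≈-19.068805; I≈-10.826606, D=e−e_prev≈-33.353714; u=5/4·(-19.068805)+1·(-10.826606)+1/2·(-33.353714)≈-51.339469; next y=-1/10·20.068805+1/2·(-51.339469)≈-27.676615
n=9: y≈-27.676615, sp=1, e=sp−y≈28.676615; I≈17.850009, D=e−e_prev≈47.745420; u=5/4·28.676615+1·17.850009+1/2·47.745420≈77.568488; next y=-1/10·(-27.676615)+1/2·77.568488≈41.551905

0 -1 -2.750 0.000
1 -1 0.531 -1.375
2 -2 -7.421 0.403
3 -2 2.988 -3.751
4 -2 -12.793 1.869
5 1 17.643 -6.583
6 1 -24.674 9.480
7 1 37.481 -13.285
8 1 -51.339 20.069
9 1 77.568 -27.677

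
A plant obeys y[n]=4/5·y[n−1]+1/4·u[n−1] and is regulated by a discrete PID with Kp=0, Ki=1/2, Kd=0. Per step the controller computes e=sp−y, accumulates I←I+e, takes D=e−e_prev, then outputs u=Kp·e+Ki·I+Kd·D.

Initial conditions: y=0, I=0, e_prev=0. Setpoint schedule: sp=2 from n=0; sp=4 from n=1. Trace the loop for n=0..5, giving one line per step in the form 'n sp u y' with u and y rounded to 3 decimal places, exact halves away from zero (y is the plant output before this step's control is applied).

(exact arithmetic carried between steps; '≈' marks a value shown rounded to 6 d.p. or computed from one; I and e_prev carry over from the previous line; the table rounds u and y to 3 d.p., halves away from zero)
n=0: y=0, sp=2, e=sp−y=2; I=2, D=e−e_prev=2; u=0·2+1/2·2+0·2=1; next y=4/5·0+1/4·1=0.25
n=1: y=0.25, sp=4, e=sp−y=3.75; I=5.75, D=e−e_prev=1.75; u=0·3.75+1/2·5.75+0·1.75=2.875; next y=4/5·0.25+1/4·2.875=0.91875
n=2: y=0.91875, sp=4, e=sp−y=3.08125; I=8.83125, D=e−e_prev=-0.66875; u=0·3.08125+1/2·8.83125+0·(-0.66875)=4.415625; next y=4/5·0.91875+1/4·4.415625≈1.838906
n=3: y≈1.838906, sp=4, e=sp−y≈2.161094; I≈10.992344, D=e−e_prev≈-0.920156; u=0·2.161094+1/2·10.992344+0·(-0.920156)≈5.496172; next y=4/5·1.838906+1/4·5.496172≈2.845168
n=4: y≈2.845168, sp=4, e=sp−y≈1.154832; I≈12.147176, D=e−e_prev≈-1.006262; u=0·1.154832+1/2·12.147176+0·(-1.006262)≈6.073588; next y=4/5·2.845168+1/4·6.073588≈3.794531
n=5: y≈3.794531, sp=4, e=sp−y≈0.205469; I≈12.352644, D=e−e_prev≈-0.949363; u=0·0.205469+1/2·12.352644+0·(-0.949363)≈6.176322; next y=4/5·3.794531+1/4·6.176322≈4.579706

0 2 1.000 0.000
1 4 2.875 0.250
2 4 4.416 0.919
3 4 5.496 1.839
4 4 6.074 2.845
5 4 6.176 3.795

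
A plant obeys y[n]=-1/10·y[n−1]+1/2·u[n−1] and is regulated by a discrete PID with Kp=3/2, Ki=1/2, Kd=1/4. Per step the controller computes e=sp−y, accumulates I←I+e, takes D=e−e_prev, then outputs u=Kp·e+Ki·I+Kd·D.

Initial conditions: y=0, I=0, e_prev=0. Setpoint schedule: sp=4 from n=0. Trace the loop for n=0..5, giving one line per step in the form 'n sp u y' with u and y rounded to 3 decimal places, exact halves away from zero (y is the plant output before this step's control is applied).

(exact arithmetic carried between steps; '≈' marks a value shown rounded to 6 d.p. or computed from one; I and e_prev carry over from the previous line; the table rounds u and y to 3 d.p., halves away from zero)
n=0: y=0, sp=4, e=sp−y=4; I=4, D=e−e_prev=4; u=3/2·4+1/2·4+1/4·4=9; next y=-1/10·0+1/2·9=4.5
n=1: y=4.5, sp=4, e=sp−y=-0.5; I=3.5, D=e−e_prev=-4.5; u=3/2·(-0.5)+1/2·3.5+1/4·(-4.5)=-0.125; next y=-1/10·4.5+1/2·(-0.125)=-0.5125
n=2: y=-0.5125, sp=4, e=sp−y=4.5125; I=8.0125, D=e−e_prev=5.0125; u=3/2·4.5125+1/2·8.0125+1/4·5.0125=12.028125; next y=-1/10·(-0.5125)+1/2·12.028125≈6.065313
n=3: y≈6.065313, sp=4, e=sp−y≈-2.065313; I≈5.947188, D=e−e_prev≈-6.577813; u=3/2·(-2.065313)+1/2·5.947188+1/4·(-6.577813)≈-1.768828; next y=-1/10·6.065313+1/2·(-1.768828)≈-1.490945
n=4: y≈-1.490945, sp=4, e=sp−y≈5.490945; I≈11.438133, D=e−e_prev≈7.556258; u=3/2·5.490945+1/2·11.438133+1/4·7.556258≈15.844549; next y=-1/10·(-1.490945)+1/2·15.844549≈8.071369
n=5: y≈8.071369, sp=4, e=sp−y≈-4.071369; I≈7.366764, D=e−e_prev≈-9.562314; u=3/2·(-4.071369)+1/2·7.366764+1/4·(-9.562314)≈-4.814250; next y=-1/10·8.071369+1/2·(-4.814250)≈-3.214262

0 4 9.000 0.000
1 4 -0.125 4.500
2 4 12.028 -0.513
3 4 -1.769 6.065
4 4 15.845 -1.491
5 4 -4.814 8.071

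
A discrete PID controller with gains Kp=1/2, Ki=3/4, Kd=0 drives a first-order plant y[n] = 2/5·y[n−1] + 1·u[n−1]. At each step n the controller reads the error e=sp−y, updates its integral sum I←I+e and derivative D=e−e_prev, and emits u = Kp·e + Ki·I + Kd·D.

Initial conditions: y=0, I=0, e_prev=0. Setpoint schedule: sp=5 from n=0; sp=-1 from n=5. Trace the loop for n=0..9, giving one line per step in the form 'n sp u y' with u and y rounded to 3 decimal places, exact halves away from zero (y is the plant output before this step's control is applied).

0 5 6.250 0.000
1 5 2.188 6.250
2 5 3.203 4.688
3 5 2.949 5.078
4 5 3.013 4.980
5 -1 -4.503 5.005
6 -1 0.376 -2.501
7 -1 -0.844 -0.625
8 -1 -0.539 -1.094
9 -1 -0.615 -0.977

(exact arithmetic carried between steps; '≈' marks a value shown rounded to 6 d.p. or computed from one; I and e_prev carry over from the previous line; the table rounds u and y to 3 d.p., halves away from zero)
n=0: y=0, sp=5, e=sp−y=5; I=5, D=e−e_prev=5; u=1/2·5+3/4·5+0·5=6.25; next y=2/5·0+1·6.25=6.25
n=1: y=6.25, sp=5, e=sp−y=-1.25; I=3.75, D=e−e_prev=-6.25; u=1/2·(-1.25)+3/4·3.75+0·(-6.25)=2.1875; next y=2/5·6.25+1·2.1875=4.6875
n=2: y=4.6875, sp=5, e=sp−y=0.3125; I=4.0625, D=e−e_prev=1.5625; u=1/2·0.3125+3/4·4.0625+0·1.5625=3.203125; next y=2/5·4.6875+1·3.203125=5.078125
n=3: y=5.078125, sp=5, e=sp−y=-0.078125; I=3.984375, D=e−e_prev=-0.390625; u=1/2·(-0.078125)+3/4·3.984375+0·(-0.390625)≈2.949219; next y=2/5·5.078125+1·2.949219≈4.980469
n=4: y≈4.980469, sp=5, e=sp−y≈0.019531; I≈4.003906, D=e−e_prev≈0.097656; u=1/2·0.019531+3/4·4.003906+0·0.097656≈3.012695; next y=2/5·4.980469+1·3.012695≈5.004883
n=5: y≈5.004883, sp=-1, e=sp−y≈-6.004883; I≈-2.000977, D=e−e_prev≈-6.024414; u=1/2·(-6.004883)+3/4·(-2.000977)+0·(-6.024414)≈-4.503174; next y=2/5·5.004883+1·(-4.503174)≈-2.501221
n=6: y≈-2.501221, sp=-1, e=sp−y≈1.501221; I≈-0.499756, D=e−e_prev≈7.506104; u=1/2·1.501221+3/4·(-0.499756)+0·7.506104≈0.375793; next y=2/5·(-2.501221)+1·0.375793≈-0.624695
n=7: y≈-0.624695, sp=-1, e=sp−y≈-0.375305; I≈-0.875061, D=e−e_prev≈-1.876526; u=1/2·(-0.375305)+3/4·(-0.875061)+0·(-1.876526)≈-0.843948; next y=2/5·(-0.624695)+1·(-0.843948)≈-1.093826
n=8: y≈-1.093826, sp=-1, e=sp−y≈0.093826; I≈-0.781235, D=e−e_prev≈0.469131; u=1/2·0.093826+3/4·(-0.781235)+0·0.469131≈-0.539013; next y=2/5·(-1.093826)+1·(-0.539013)≈-0.976543
n=9: y≈-0.976543, sp=-1, e=sp−y≈-0.023457; I≈-0.804691, D=e−e_prev≈-0.117283; u=1/2·(-0.023457)+3/4·(-0.804691)+0·(-0.117283)≈-0.615247; next y=2/5·(-0.976543)+1·(-0.615247)≈-1.005864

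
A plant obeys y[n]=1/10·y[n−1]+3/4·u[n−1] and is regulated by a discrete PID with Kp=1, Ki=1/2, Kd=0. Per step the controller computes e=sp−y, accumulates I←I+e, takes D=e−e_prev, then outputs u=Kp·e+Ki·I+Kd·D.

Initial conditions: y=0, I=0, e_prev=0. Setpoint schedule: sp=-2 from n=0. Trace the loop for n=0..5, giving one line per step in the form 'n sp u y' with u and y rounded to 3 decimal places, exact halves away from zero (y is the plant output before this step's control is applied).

0 -2 -3.000 0.000
1 -2 -0.625 -2.250
2 -2 -2.834 -0.694
3 -2 -1.235 -2.195
4 -2 -2.711 -1.146
5 -2 -1.635 -2.148

(exact arithmetic carried between steps; '≈' marks a value shown rounded to 6 d.p. or computed from one; I and e_prev carry over from the previous line; the table rounds u and y to 3 d.p., halves away from zero)
n=0: y=0, sp=-2, e=sp−y=-2; I=-2, D=e−e_prev=-2; u=1·(-2)+1/2·(-2)+0·(-2)=-3; next y=1/10·0+3/4·(-3)=-2.25
n=1: y=-2.25, sp=-2, e=sp−y=0.25; I=-1.75, D=e−e_prev=2.25; u=1·0.25+1/2·(-1.75)+0·2.25=-0.625; next y=1/10·(-2.25)+3/4·(-0.625)=-0.69375
n=2: y=-0.69375, sp=-2, e=sp−y=-1.30625; I=-3.05625, D=e−e_prev=-1.55625; u=1·(-1.30625)+1/2·(-3.05625)+0·(-1.55625)=-2.834375; next y=1/10·(-0.69375)+3/4·(-2.834375)≈-2.195156
n=3: y≈-2.195156, sp=-2, e=sp−y≈0.195156; I≈-2.861094, D=e−e_prev≈1.501406; u=1·0.195156+1/2·(-2.861094)+0·1.501406≈-1.235391; next y=1/10·(-2.195156)+3/4·(-1.235391)≈-1.146059
n=4: y≈-1.146059, sp=-2, e=sp−y≈-0.853941; I≈-3.715035, D=e−e_prev≈-1.049098; u=1·(-0.853941)+1/2·(-3.715035)+0·(-1.049098)≈-2.711459; next y=1/10·(-1.146059)+3/4·(-2.711459)≈-2.148200
n=5: y≈-2.148200, sp=-2, e=sp−y≈0.148200; I≈-3.566835, D=e−e_prev≈1.002142; u=1·0.148200+1/2·(-3.566835)+0·1.002142≈-1.635217; next y=1/10·(-2.148200)+3/4·(-1.635217)≈-1.441233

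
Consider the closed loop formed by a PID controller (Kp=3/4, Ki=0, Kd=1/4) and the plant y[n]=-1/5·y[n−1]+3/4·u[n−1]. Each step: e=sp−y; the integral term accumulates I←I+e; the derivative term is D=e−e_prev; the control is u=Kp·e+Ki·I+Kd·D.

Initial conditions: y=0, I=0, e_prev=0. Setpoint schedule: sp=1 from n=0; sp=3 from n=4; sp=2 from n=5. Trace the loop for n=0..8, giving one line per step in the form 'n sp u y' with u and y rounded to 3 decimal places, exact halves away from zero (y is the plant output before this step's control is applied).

(exact arithmetic carried between steps; '≈' marks a value shown rounded to 6 d.p. or computed from one; I and e_prev carry over from the previous line; the table rounds u and y to 3 d.p., halves away from zero)
n=0: y=0, sp=1, e=sp−y=1; I=1, D=e−e_prev=1; u=3/4·1+0·1+1/4·1=1; next y=-1/5·0+3/4·1=0.75
n=1: y=0.75, sp=1, e=sp−y=0.25; I=1.25, D=e−e_prev=-0.75; u=3/4·0.25+0·1.25+1/4·(-0.75)=0; next y=-1/5·0.75+3/4·0=-0.15
n=2: y=-0.15, sp=1, e=sp−y=1.15; I=2.4, D=e−e_prev=0.9; u=3/4·1.15+0·2.4+1/4·0.9=1.0875; next y=-1/5·(-0.15)+3/4·1.0875=0.845625
n=3: y=0.845625, sp=1, e=sp−y=0.154375; I=2.554375, D=e−e_prev=-0.995625; u=3/4·0.154375+0·2.554375+1/4·(-0.995625)=-0.133125; next y=-1/5·0.845625+3/4·(-0.133125)≈-0.268969
n=4: y≈-0.268969, sp=3, e=sp−y≈3.268969; I≈5.823344, D=e−e_prev≈3.114594; u=3/4·3.268969+0·5.823344+1/4·3.114594≈3.230375; next y=-1/5·(-0.268969)+3/4·3.230375≈2.476575
n=5: y=2.476575, sp=2, e=sp−y=-0.476575; I≈5.346769, D=e−e_prev≈-3.745544; u=3/4·(-0.476575)+0·5.346769+1/4·(-3.745544)≈-1.293817; next y=-1/5·2.476575+3/4·(-1.293817)≈-1.465678
n=6: y≈-1.465678, sp=2, e=sp−y≈3.465678; I≈8.812447, D=e−e_prev≈3.942253; u=3/4·3.465678+0·8.812447+1/4·3.942253≈3.584822; next y=-1/5·(-1.465678)+3/4·3.584822≈2.981752
n=7: y≈2.981752, sp=2, e=sp−y≈-0.981752; I≈7.830695, D=e−e_prev≈-4.447430; u=3/4·(-0.981752)+0·7.830695+1/4·(-4.447430)≈-1.848171; next y=-1/5·2.981752+3/4·(-1.848171)≈-1.982479
n=8: y≈-1.982479, sp=2, e=sp−y≈3.982479; I≈11.813174, D=e−e_prev≈4.964231; u=3/4·3.982479+0·11.813174+1/4·4.964231≈4.227917; next y=-1/5·(-1.982479)+3/4·4.227917≈3.567433

0 1 1.000 0.000
1 1 0.000 0.750
2 1 1.088 -0.150
3 1 -0.133 0.846
4 3 3.230 -0.269
5 2 -1.294 2.477
6 2 3.585 -1.466
7 2 -1.848 2.982
8 2 4.228 -1.982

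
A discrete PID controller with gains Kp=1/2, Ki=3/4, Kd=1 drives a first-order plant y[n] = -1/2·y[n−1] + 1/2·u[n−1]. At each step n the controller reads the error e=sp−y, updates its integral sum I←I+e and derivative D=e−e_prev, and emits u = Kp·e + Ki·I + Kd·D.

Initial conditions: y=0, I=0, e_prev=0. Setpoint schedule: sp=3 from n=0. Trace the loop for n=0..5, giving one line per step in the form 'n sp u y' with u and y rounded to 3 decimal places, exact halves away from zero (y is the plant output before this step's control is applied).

0 3 6.750 0.000
1 3 -1.594 3.375
2 3 14.684 -2.484
3 3 -11.966 8.584
4 3 37.347 -10.275
5 3 -48.250 23.811

(exact arithmetic carried between steps; '≈' marks a value shown rounded to 6 d.p. or computed from one; I and e_prev carry over from the previous line; the table rounds u and y to 3 d.p., halves away from zero)
n=0: y=0, sp=3, e=sp−y=3; I=3, D=e−e_prev=3; u=1/2·3+3/4·3+1·3=6.75; next y=-1/2·0+1/2·6.75=3.375
n=1: y=3.375, sp=3, e=sp−y=-0.375; I=2.625, D=e−e_prev=-3.375; u=1/2·(-0.375)+3/4·2.625+1·(-3.375)=-1.59375; next y=-1/2·3.375+1/2·(-1.59375)=-2.484375
n=2: y=-2.484375, sp=3, e=sp−y=5.484375; I=8.109375, D=e−e_prev=5.859375; u=1/2·5.484375+3/4·8.109375+1·5.859375≈14.683594; next y=-1/2·(-2.484375)+1/2·14.683594≈8.583984
n=3: y≈8.583984, sp=3, e=sp−y≈-5.583984; I≈2.525391, D=e−e_prev≈-11.068359; u=1/2·(-5.583984)+3/4·2.525391+1·(-11.068359)≈-11.966309; next y=-1/2·8.583984+1/2·(-11.966309)≈-10.275146
n=4: y≈-10.275146, sp=3, e=sp−y≈13.275146; I≈15.800537, D=e−e_prev≈18.859131; u=1/2·13.275146+3/4·15.800537+1·18.859131≈37.347107; next y=-1/2·(-10.275146)+1/2·37.347107≈23.811127
n=5: y≈23.811127, sp=3, e=sp−y≈-20.811127; I≈-5.010590, D=e−e_prev≈-34.086273; u=1/2·(-20.811127)+3/4·(-5.010590)+1·(-34.086273)≈-48.249779; next y=-1/2·23.811127+1/2·(-48.249779)≈-36.030453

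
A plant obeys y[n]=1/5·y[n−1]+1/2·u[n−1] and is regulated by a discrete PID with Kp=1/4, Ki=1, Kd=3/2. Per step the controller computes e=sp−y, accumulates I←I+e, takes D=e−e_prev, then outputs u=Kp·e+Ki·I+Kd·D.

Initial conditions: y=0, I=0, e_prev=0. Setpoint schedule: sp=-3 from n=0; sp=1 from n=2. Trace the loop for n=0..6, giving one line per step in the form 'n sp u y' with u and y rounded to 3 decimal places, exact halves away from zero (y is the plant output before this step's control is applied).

0 -3 -8.250 0.000
1 -3 4.594 -4.125
2 1 -4.860 1.472
3 1 6.984 -2.136
4 1 -9.593 3.065
5 1 16.076 -4.184
6 1 -20.922 7.201

(exact arithmetic carried between steps; '≈' marks a value shown rounded to 6 d.p. or computed from one; I and e_prev carry over from the previous line; the table rounds u and y to 3 d.p., halves away from zero)
n=0: y=0, sp=-3, e=sp−y=-3; I=-3, D=e−e_prev=-3; u=1/4·(-3)+1·(-3)+3/2·(-3)=-8.25; next y=1/5·0+1/2·(-8.25)=-4.125
n=1: y=-4.125, sp=-3, e=sp−y=1.125; I=-1.875, D=e−e_prev=4.125; u=1/4·1.125+1·(-1.875)+3/2·4.125=4.59375; next y=1/5·(-4.125)+1/2·4.59375=1.471875
n=2: y=1.471875, sp=1, e=sp−y=-0.471875; I=-2.346875, D=e−e_prev=-1.596875; u=1/4·(-0.471875)+1·(-2.346875)+3/2·(-1.596875)≈-4.860156; next y=1/5·1.471875+1/2·(-4.860156)≈-2.135703
n=3: y≈-2.135703, sp=1, e=sp−y≈3.135703; I≈0.788828, D=e−e_prev≈3.607578; u=1/4·3.135703+1·0.788828+3/2·3.607578≈6.984121; next y=1/5·(-2.135703)+1/2·6.984121≈3.064920
n=4: y≈3.064920, sp=1, e=sp−y≈-2.064920; I≈-1.276092, D=e−e_prev≈-5.200623; u=1/4·(-2.064920)+1·(-1.276092)+3/2·(-5.200623)≈-9.593256; next y=1/5·3.064920+1/2·(-9.593256)≈-4.183644
n=5: y≈-4.183644, sp=1, e=sp−y≈5.183644; I≈3.907552, D=e−e_prev≈7.248564; u=1/4·5.183644+1·3.907552+3/2·7.248564≈16.076310; next y=1/5·(-4.183644)+1/2·16.076310≈7.201426
n=6: y≈7.201426, sp=1, e=sp−y≈-6.201426; I≈-2.293874, D=e−e_prev≈-11.385070; u=1/4·(-6.201426)+1·(-2.293874)+3/2·(-11.385070)≈-20.921835; next y=1/5·7.201426+1/2·(-20.921835)≈-9.020632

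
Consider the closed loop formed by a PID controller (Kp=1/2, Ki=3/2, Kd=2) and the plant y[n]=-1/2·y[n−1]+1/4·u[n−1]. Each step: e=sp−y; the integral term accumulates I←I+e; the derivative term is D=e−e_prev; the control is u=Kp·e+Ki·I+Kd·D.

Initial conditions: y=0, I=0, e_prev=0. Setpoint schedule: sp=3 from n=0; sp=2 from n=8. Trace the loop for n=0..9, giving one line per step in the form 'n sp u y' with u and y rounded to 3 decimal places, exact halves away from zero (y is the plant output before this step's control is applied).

(exact arithmetic carried between steps; '≈' marks a value shown rounded to 6 d.p. or computed from one; I and e_prev carry over from the previous line; the table rounds u and y to 3 d.p., halves away from zero)
n=0: y=0, sp=3, e=sp−y=3; I=3, D=e−e_prev=3; u=1/2·3+3/2·3+2·3=12; next y=-1/2·0+1/4·12=3
n=1: y=3, sp=3, e=sp−y=0; I=3, D=e−e_prev=-3; u=1/2·0+3/2·3+2·(-3)=-1.5; next y=-1/2·3+1/4·(-1.5)=-1.875
n=2: y=-1.875, sp=3, e=sp−y=4.875; I=7.875, D=e−e_prev=4.875; u=1/2·4.875+3/2·7.875+2·4.875=24; next y=-1/2·(-1.875)+1/4·24=6.9375
n=3: y=6.9375, sp=3, e=sp−y=-3.9375; I=3.9375, D=e−e_prev=-8.8125; u=1/2·(-3.9375)+3/2·3.9375+2·(-8.8125)=-13.6875; next y=-1/2·6.9375+1/4·(-13.6875)=-6.890625
n=4: y=-6.890625, sp=3, e=sp−y=9.890625; I=13.828125, D=e−e_prev=13.828125; u=1/2·9.890625+3/2·13.828125+2·13.828125=53.34375; next y=-1/2·(-6.890625)+1/4·53.34375=16.78125
n=5: y=16.78125, sp=3, e=sp−y=-13.78125; I=0.046875, D=e−e_prev=-23.671875; u=1/2·(-13.78125)+3/2·0.046875+2·(-23.671875)≈-54.164063; next y=-1/2·16.78125+1/4·(-54.164063)≈-21.931641
n=6: y≈-21.931641, sp=3, e=sp−y≈24.931641; I≈24.978516, D=e−e_prev≈38.712891; u=1/2·24.931641+3/2·24.978516+2·38.712891≈127.359375; next y=-1/2·(-21.931641)+1/4·127.359375≈42.805664
n=7: y≈42.805664, sp=3, e=sp−y≈-39.805664; I≈-14.827148, D=e−e_prev≈-64.737305; u=1/2·(-39.805664)+3/2·(-14.827148)+2·(-64.737305)≈-171.618164; next y=-1/2·42.805664+1/4·(-171.618164)≈-64.307373
n=8: y≈-64.307373, sp=2, e=sp−y≈66.307373; I≈51.480225, D=e−e_prev≈106.113037; u=1/2·66.307373+3/2·51.480225+2·106.113037≈322.600098; next y=-1/2·(-64.307373)+1/4·322.600098≈112.803711
n=9: y≈112.803711, sp=2, e=sp−y≈-110.803711; I≈-59.323486, D=e−e_prev≈-177.111084; u=1/2·(-110.803711)+3/2·(-59.323486)+2·(-177.111084)≈-498.609253; next y=-1/2·112.803711+1/4·(-498.609253)≈-181.054169

0 3 12.000 0.000
1 3 -1.500 3.000
2 3 24.000 -1.875
3 3 -13.688 6.938
4 3 53.344 -6.891
5 3 -54.164 16.781
6 3 127.359 -21.932
7 3 -171.618 42.806
8 2 322.600 -64.307
9 2 -498.609 112.804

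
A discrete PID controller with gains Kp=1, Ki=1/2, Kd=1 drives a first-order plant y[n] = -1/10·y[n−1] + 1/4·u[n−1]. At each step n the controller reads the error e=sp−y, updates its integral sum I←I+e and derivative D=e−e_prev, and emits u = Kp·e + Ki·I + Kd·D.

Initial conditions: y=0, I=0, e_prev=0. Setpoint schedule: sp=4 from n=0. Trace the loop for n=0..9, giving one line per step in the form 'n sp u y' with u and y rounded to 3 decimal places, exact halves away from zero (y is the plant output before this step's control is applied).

0 4 10.000 0.000
1 4 1.750 2.500
2 4 10.781 0.188
3 4 4.152 2.677
4 4 12.068 0.770
5 4 6.353 2.940
6 4 13.167 1.294
7 4 8.204 3.162
8 4 14.060 1.735
9 4 9.748 3.342

(exact arithmetic carried between steps; '≈' marks a value shown rounded to 6 d.p. or computed from one; I and e_prev carry over from the previous line; the table rounds u and y to 3 d.p., halves away from zero)
n=0: y=0, sp=4, e=sp−y=4; I=4, D=e−e_prev=4; u=1·4+1/2·4+1·4=10; next y=-1/10·0+1/4·10=2.5
n=1: y=2.5, sp=4, e=sp−y=1.5; I=5.5, D=e−e_prev=-2.5; u=1·1.5+1/2·5.5+1·(-2.5)=1.75; next y=-1/10·2.5+1/4·1.75=0.1875
n=2: y=0.1875, sp=4, e=sp−y=3.8125; I=9.3125, D=e−e_prev=2.3125; u=1·3.8125+1/2·9.3125+1·2.3125=10.78125; next y=-1/10·0.1875+1/4·10.78125≈2.676563
n=3: y≈2.676563, sp=4, e=sp−y≈1.323438; I≈10.635938, D=e−e_prev≈-2.489063; u=1·1.323438+1/2·10.635938+1·(-2.489063)≈4.152344; next y=-1/10·2.676563+1/4·4.152344≈0.770430
n=4: y≈0.770430, sp=4, e=sp−y≈3.229570; I≈13.865508, D=e−e_prev≈1.906133; u=1·3.229570+1/2·13.865508+1·1.906133≈12.068457; next y=-1/10·0.770430+1/4·12.068457≈2.940071
n=5: y≈2.940071, sp=4, e=sp−y≈1.059929; I≈14.925437, D=e−e_prev≈-2.169642; u=1·1.059929+1/2·14.925437+1·(-2.169642)≈6.353005; next y=-1/10·2.940071+1/4·6.353005≈1.294244
n=6: y≈1.294244, sp=4, e=sp−y≈2.705756; I≈17.631192, D=e−e_prev≈1.645827; u=1·2.705756+1/2·17.631192+1·1.645827≈13.167179; next y=-1/10·1.294244+1/4·13.167179≈3.162370
n=7: y≈3.162370, sp=4, e=sp−y≈0.837630; I≈18.468822, D=e−e_prev≈-1.868126; u=1·0.837630+1/2·18.468822+1·(-1.868126)≈8.203915; next y=-1/10·3.162370+1/4·8.203915≈1.734742
n=8: y≈1.734742, sp=4, e=sp−y≈2.265258; I≈20.734080, D=e−e_prev≈1.427629; u=1·2.265258+1/2·20.734080+1·1.427629≈14.059927; next y=-1/10·1.734742+1/4·14.059927≈3.341508
n=9: y≈3.341508, sp=4, e=sp−y≈0.658492; I≈21.392573, D=e−e_prev≈-1.606766; u=1·0.658492+1/2·21.392573+1·(-1.606766)≈9.748013; next y=-1/10·3.341508+1/4·9.748013≈2.102852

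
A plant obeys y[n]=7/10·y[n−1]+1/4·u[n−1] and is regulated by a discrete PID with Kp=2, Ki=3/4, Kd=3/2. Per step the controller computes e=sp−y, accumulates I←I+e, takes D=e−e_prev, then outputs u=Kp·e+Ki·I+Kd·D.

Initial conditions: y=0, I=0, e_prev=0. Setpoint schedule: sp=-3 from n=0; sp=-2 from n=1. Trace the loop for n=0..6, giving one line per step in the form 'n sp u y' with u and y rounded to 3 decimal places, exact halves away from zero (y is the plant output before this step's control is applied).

(exact arithmetic carried between steps; '≈' marks a value shown rounded to 6 d.p. or computed from one; I and e_prev carry over from the previous line; the table rounds u and y to 3 d.p., halves away from zero)
n=0: y=0, sp=-3, e=sp−y=-3; I=-3, D=e−e_prev=-3; u=2·(-3)+3/4·(-3)+3/2·(-3)=-12.75; next y=7/10·0+1/4·(-12.75)=-3.1875
n=1: y=-3.1875, sp=-2, e=sp−y=1.1875; I=-1.8125, D=e−e_prev=4.1875; u=2·1.1875+3/4·(-1.8125)+3/2·4.1875=7.296875; next y=7/10·(-3.1875)+1/4·7.296875≈-0.407031
n=2: y≈-0.407031, sp=-2, e=sp−y≈-1.592969; I≈-3.405469, D=e−e_prev≈-2.780469; u=2·(-1.592969)+3/4·(-3.405469)+3/2·(-2.780469)≈-9.910742; next y=7/10·(-0.407031)+1/4·(-9.910742)≈-2.762607
n=3: y≈-2.762607, sp=-2, e=sp−y≈0.762607; I≈-2.642861, D=e−e_prev≈2.355576; u=2·0.762607+3/4·(-2.642861)+3/2·2.355576≈3.076433; next y=7/10·(-2.762607)+1/4·3.076433≈-1.164717
n=4: y≈-1.164717, sp=-2, e=sp−y≈-0.835283; I≈-3.478144, D=e−e_prev≈-1.597891; u=2·(-0.835283)+3/4·(-3.478144)+3/2·(-1.597891)≈-6.676010; next y=7/10·(-1.164717)+1/4·(-6.676010)≈-2.484304
n=5: y≈-2.484304, sp=-2, e=sp−y≈0.484304; I≈-2.993840, D=e−e_prev≈1.319587; u=2·0.484304+3/4·(-2.993840)+3/2·1.319587≈0.702610; next y=7/10·(-2.484304)+1/4·0.702610≈-1.563361
n=6: y≈-1.563361, sp=-2, e=sp−y≈-0.436639; I≈-3.430479, D=e−e_prev≈-0.920944; u=2·(-0.436639)+3/4·(-3.430479)+3/2·(-0.920944)≈-4.827554; next y=7/10·(-1.563361)+1/4·(-4.827554)≈-2.301241

0 -3 -12.750 0.000
1 -2 7.297 -3.188
2 -2 -9.911 -0.407
3 -2 3.076 -2.763
4 -2 -6.676 -1.165
5 -2 0.703 -2.484
6 -2 -4.828 -1.563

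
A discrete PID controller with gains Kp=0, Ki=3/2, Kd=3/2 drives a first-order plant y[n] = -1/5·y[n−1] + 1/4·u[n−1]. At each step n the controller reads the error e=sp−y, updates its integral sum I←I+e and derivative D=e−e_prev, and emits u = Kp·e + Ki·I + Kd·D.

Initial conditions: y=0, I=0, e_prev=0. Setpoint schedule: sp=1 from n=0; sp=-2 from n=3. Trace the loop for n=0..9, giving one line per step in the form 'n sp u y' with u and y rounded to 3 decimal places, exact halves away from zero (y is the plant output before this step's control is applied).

0 1 3.000 0.000
1 1 0.750 0.750
2 1 4.388 0.038
3 -2 -7.393 1.089
4 -2 3.517 -2.066
5 -2 -11.193 1.293
6 -2 1.954 -3.057
7 -2 -15.455 1.100
8 -2 1.681 -4.084
9 -2 -18.931 1.237

(exact arithmetic carried between steps; '≈' marks a value shown rounded to 6 d.p. or computed from one; I and e_prev carry over from the previous line; the table rounds u and y to 3 d.p., halves away from zero)
n=0: y=0, sp=1, e=sp−y=1; I=1, D=e−e_prev=1; u=0·1+3/2·1+3/2·1=3; next y=-1/5·0+1/4·3=0.75
n=1: y=0.75, sp=1, e=sp−y=0.25; I=1.25, D=e−e_prev=-0.75; u=0·0.25+3/2·1.25+3/2·(-0.75)=0.75; next y=-1/5·0.75+1/4·0.75=0.0375
n=2: y=0.0375, sp=1, e=sp−y=0.9625; I=2.2125, D=e−e_prev=0.7125; u=0·0.9625+3/2·2.2125+3/2·0.7125=4.3875; next y=-1/5·0.0375+1/4·4.3875=1.089375
n=3: y=1.089375, sp=-2, e=sp−y=-3.089375; I=-0.876875, D=e−e_prev=-4.051875; u=0·(-3.089375)+3/2·(-0.876875)+3/2·(-4.051875)=-7.393125; next y=-1/5·1.089375+1/4·(-7.393125)≈-2.066156
n=4: y≈-2.066156, sp=-2, e=sp−y≈0.066156; I≈-0.810719, D=e−e_prev≈3.155531; u=0·0.066156+3/2·(-0.810719)+3/2·3.155531≈3.517219; next y=-1/5·(-2.066156)+1/4·3.517219≈1.292536
n=5: y≈1.292536, sp=-2, e=sp−y≈-3.292536; I≈-4.103255, D=e−e_prev≈-3.358692; u=0·(-3.292536)+3/2·(-4.103255)+3/2·(-3.358692)≈-11.192920; next y=-1/5·1.292536+1/4·(-11.192920)≈-3.056737
n=6: y≈-3.056737, sp=-2, e=sp−y≈1.056737; I≈-3.046517, D=e−e_prev≈4.349273; u=0·1.056737+3/2·(-3.046517)+3/2·4.349273≈1.954134; next y=-1/5·(-3.056737)+1/4·1.954134≈1.099881
n=7: y≈1.099881, sp=-2, e=sp−y≈-3.099881; I≈-6.146398, D=e−e_prev≈-4.156618; u=0·(-3.099881)+3/2·(-6.146398)+3/2·(-4.156618)≈-15.454525; next y=-1/5·1.099881+1/4·(-15.454525)≈-4.083607
n=8: y≈-4.083607, sp=-2, e=sp−y≈2.083607; I≈-4.062791, D=e−e_prev≈5.183488; u=0·2.083607+3/2·(-4.062791)+3/2·5.183488≈1.681046; next y=-1/5·(-4.083607)+1/4·1.681046≈1.236983
n=9: y≈1.236983, sp=-2, e=sp−y≈-3.236983; I≈-7.299774, D=e−e_prev≈-5.320590; u=0·(-3.236983)+3/2·(-7.299774)+3/2·(-5.320590)≈-18.930546; next y=-1/5·1.236983+1/4·(-18.930546)≈-4.980033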